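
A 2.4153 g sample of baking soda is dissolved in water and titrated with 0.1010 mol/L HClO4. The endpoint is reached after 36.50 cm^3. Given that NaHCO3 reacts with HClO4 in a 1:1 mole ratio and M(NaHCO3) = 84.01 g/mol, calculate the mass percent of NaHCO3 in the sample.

n(HClO4) = 0.1010 x 0.03650 = 0.003687 mol.
n(NaHCO3) = 0.003687 / 1 = 0.003687 mol.
mass of NaHCO3 = 0.003687 x 84.01 = 0.3097 g.
% purity = 0.3097 / 2.4153 x 100 = 12.8%.

12.8%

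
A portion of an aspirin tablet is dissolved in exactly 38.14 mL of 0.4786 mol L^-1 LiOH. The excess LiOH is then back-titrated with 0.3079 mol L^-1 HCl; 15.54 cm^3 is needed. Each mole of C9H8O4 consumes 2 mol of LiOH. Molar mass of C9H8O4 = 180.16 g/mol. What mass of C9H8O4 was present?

Total n(LiOH) added = 0.4786 x 0.03814 = 0.01825 mol.
n(HCl) used = 0.3079 x 0.01554 = 0.004785 mol, which equals the excess n(LiOH).
So n(LiOH) consumed by the sample = 0.01825 - 0.004785 = 0.01347 mol.
n(C9H8O4) = 0.01347 / 2 = 0.006735 mol.
mass = 0.006735 mol x 180.16 g/mol = 1.21 g.

1.21 g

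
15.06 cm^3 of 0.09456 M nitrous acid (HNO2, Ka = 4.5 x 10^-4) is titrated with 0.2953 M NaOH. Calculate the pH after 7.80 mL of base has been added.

12.59

n(acid) = 0.09456 x 0.01506 = 0.001424 mol; n(NaOH) added = 0.2953 x 0.007800 = 0.002303 mol.
Base is in excess by 0.002303 - 0.001424 = 0.0008793 mol in a total volume of 0.02286 L.
[OH^-] = 0.0008793/0.02286 = 0.03846 M, so pOH = 1.41 and pH = 14.00 - 1.41 = 12.59.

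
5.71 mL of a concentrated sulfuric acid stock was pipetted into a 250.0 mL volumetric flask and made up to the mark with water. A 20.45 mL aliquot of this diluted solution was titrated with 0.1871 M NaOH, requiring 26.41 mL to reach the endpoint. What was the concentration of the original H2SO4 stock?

5.29 M

n(NaOH) = 0.1871 x 0.02641 = 0.004941 mol.
n(H2SO4) in the aliquot = 0.004941 x 1/2 = 0.002471 mol.
[diluted H2SO4] = 0.002471 / 0.02045 = 0.1208 M.
Dilution factor = 250.0/5.710 = 43.78, so [stock] = 0.1208 x 43.78 = 5.29 M.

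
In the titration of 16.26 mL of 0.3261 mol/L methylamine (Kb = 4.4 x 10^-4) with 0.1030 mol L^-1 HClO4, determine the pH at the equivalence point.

5.87

n(CH3NH2) = 0.3261 x 0.01626 = 0.005302 mol; V(HClO4) at equivalence = 0.005302/0.1030 = 0.05148 L.
At equivalence the base is fully converted to CH3NH3+; total volume = 0.06774 L, so [CH3NH3+] = 0.005302/0.06774 = 0.07828 M.
Ka(CH3NH3+) = Kw/Kb = 1.0e-14 / 4.4 x 10^-4 = 2.27e-11.
[H^+] = sqrt(Ka x [CH3NH3+]) = sqrt(2.27e-11 x 0.07828) = 1.33e-6 M.
pH = -log(1.33e-6) = 5.87.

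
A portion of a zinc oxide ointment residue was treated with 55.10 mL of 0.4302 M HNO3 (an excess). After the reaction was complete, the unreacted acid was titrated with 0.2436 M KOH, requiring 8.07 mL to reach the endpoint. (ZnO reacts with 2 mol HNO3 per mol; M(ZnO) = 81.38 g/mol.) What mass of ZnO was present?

0.885 g

Total n(HNO3) added = 0.4302 x 0.05510 = 0.02370 mol.
n(KOH) used = 0.2436 x 0.008070 = 0.001966 mol, which equals the excess n(HNO3).
So n(HNO3) consumed by the sample = 0.02370 - 0.001966 = 0.02174 mol.
n(ZnO) = 0.02174 / 2 = 0.01087 mol.
mass = 0.01087 mol x 81.38 g/mol = 0.885 g.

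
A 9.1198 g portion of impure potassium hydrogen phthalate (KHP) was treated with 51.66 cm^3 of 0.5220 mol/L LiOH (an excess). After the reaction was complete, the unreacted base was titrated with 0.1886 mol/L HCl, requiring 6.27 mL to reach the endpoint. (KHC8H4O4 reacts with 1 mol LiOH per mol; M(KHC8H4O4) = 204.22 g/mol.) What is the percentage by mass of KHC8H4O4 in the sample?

Total n(LiOH) added = 0.5220 x 0.05166 = 0.02697 mol.
n(HCl) used = 0.1886 x 0.006270 = 0.001183 mol, which equals the excess n(LiOH).
So n(LiOH) consumed by the sample = 0.02697 - 0.001183 = 0.02578 mol.
n(KHC8H4O4) = 0.02578 / 1 = 0.02578 mol.
mass KHC8H4O4 = 0.02578 x 204.22 = 5.266 g, so %KHC8H4O4 = 5.266/9.1198 x 100 = 57.7%.

57.7%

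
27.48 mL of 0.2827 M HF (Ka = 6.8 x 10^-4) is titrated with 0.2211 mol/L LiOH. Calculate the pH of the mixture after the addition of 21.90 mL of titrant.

3.39

Initial n(HF) = 0.2827 x 0.02748 = 0.007769 mol.
n(LiOH) added = 0.2211 x 0.02190 = 0.004842 mol, converting that many moles of HF to F-.
Remaining n(HF) = 0.002927 mol; n(F-) = 0.004842 mol.
By Henderson-Hasselbalch, pH = pKa + log([A^-]/[HA]) = 3.17 + log(0.004842/0.002927) = 3.17 + (+0.22) = 3.39.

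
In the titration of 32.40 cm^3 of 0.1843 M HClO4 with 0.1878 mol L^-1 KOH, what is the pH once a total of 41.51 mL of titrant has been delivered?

n(acid) = 0.1843 x 0.03240 = 0.005971 mol; n(KOH) added = 0.1878 x 0.04151 = 0.007796 mol.
Base is in excess by 0.007796 - 0.005971 = 0.001824 mol in a total volume of 0.07391 L.
[OH^-] = 0.001824/0.07391 = 0.02468 M, so pOH = 1.61 and pH = 14.00 - 1.61 = 12.39.

12.39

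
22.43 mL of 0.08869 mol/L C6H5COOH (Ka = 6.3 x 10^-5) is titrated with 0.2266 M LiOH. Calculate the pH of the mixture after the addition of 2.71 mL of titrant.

3.85

Initial n(C6H5COOH) = 0.08869 x 0.02243 = 0.001989 mol.
n(LiOH) added = 0.2266 x 0.002710 = 0.0006141 mol, converting that many moles of C6H5COOH to C6H5COO-.
Remaining n(C6H5COOH) = 0.001375 mol; n(C6H5COO-) = 0.0006141 mol.
By Henderson-Hasselbalch, pH = pKa + log([A^-]/[HA]) = 4.20 + log(0.0006141/0.001375) = 4.20 + (-0.35) = 3.85.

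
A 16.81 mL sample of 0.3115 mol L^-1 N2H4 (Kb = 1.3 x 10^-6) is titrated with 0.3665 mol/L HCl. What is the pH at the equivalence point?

4.44

n(N2H4) = 0.3115 x 0.01681 = 0.005236 mol; V(HCl) at equivalence = 0.005236/0.3665 = 0.01429 L.
At equivalence the base is fully converted to N2H5+; total volume = 0.03110 L, so [N2H5+] = 0.005236/0.03110 = 0.1684 M.
Ka(N2H5+) = Kw/Kb = 1.0e-14 / 1.3 x 10^-6 = 7.69e-9.
[H^+] = sqrt(Ka x [N2H5+]) = sqrt(7.69e-9 x 0.1684) = 3.60e-5 M.
pH = -log(3.60e-5) = 4.44.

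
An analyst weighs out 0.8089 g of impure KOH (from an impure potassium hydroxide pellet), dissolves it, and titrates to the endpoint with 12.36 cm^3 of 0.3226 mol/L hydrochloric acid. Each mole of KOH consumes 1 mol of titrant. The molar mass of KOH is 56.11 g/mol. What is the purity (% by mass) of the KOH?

27.7%

n(HCl) = 0.3226 x 0.01236 = 0.003987 mol.
n(KOH) = 0.003987 / 1 = 0.003987 mol.
mass of KOH = 0.003987 x 56.11 = 0.2237 g.
% purity = 0.2237 / 0.8089 x 100 = 27.7%.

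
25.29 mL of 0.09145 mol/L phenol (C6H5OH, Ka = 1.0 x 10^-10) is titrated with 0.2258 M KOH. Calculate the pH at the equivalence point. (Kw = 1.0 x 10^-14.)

n(C6H5OH) = 0.09145 x 0.02529 = 0.002313 mol; V(KOH) at equivalence = 0.002313/0.2258 = 0.01024 L.
At equivalence all the acid is converted to C6H5O-; total volume = 0.02529 + 0.01024 = 0.03553 L, so [C6H5O-] = 0.002313/0.03553 = 0.06509 M.
Kb = Kw/Ka = 1.0e-14 / 1.0 x 10^-10 = 0.000100.
[OH^-] = sqrt(Kb x [C6H5O-]) = sqrt(0.000100 x 0.06509) = 0.00255 M.
pOH = 2.59, so pH = 14.00 - 2.59 = 11.41.

11.41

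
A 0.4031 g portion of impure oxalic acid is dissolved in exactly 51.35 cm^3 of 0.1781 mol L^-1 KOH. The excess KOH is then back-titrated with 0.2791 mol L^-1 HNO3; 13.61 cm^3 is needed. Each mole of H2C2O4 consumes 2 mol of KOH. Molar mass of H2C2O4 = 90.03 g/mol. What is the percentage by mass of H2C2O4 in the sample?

Total n(KOH) added = 0.1781 x 0.05135 = 0.009145 mol.
n(HNO3) used = 0.2791 x 0.01361 = 0.003799 mol, which equals the excess n(KOH).
So n(KOH) consumed by the sample = 0.009145 - 0.003799 = 0.005347 mol.
n(H2C2O4) = 0.005347 / 2 = 0.002673 mol.
mass H2C2O4 = 0.002673 x 90.03 = 0.2407 g, so %H2C2O4 = 0.2407/0.4031 x 100 = 59.7%.

59.7%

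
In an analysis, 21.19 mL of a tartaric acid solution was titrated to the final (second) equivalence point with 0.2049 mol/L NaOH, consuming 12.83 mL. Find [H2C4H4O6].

0.0620 M

n(NaOH) = 0.2049 x 0.01283 = 0.002629 mol.
At the final (second) equivalence point, 2 mol OH^- react per mol H2C4H4O6, so n(H2C4H4O6) = 0.002629 / 2 = 0.001314 mol.
[H2C4H4O6] = 0.001314 / 0.02119 L = 0.0620 M.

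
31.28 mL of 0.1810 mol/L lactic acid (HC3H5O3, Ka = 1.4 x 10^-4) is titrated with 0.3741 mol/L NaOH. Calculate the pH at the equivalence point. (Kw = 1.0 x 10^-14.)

8.47

n(HC3H5O3) = 0.1810 x 0.03128 = 0.005662 mol; V(NaOH) at equivalence = 0.005662/0.3741 = 0.01513 L.
At equivalence all the acid is converted to C3H5O3-; total volume = 0.03128 + 0.01513 = 0.04641 L, so [C3H5O3-] = 0.005662/0.04641 = 0.1220 M.
Kb = Kw/Ka = 1.0e-14 / 1.4 x 10^-4 = 7.14e-11.
[OH^-] = sqrt(Kb x [C3H5O3-]) = sqrt(7.14e-11 x 0.1220) = 2.95e-6 M.
pOH = 5.53, so pH = 14.00 - 5.53 = 8.47.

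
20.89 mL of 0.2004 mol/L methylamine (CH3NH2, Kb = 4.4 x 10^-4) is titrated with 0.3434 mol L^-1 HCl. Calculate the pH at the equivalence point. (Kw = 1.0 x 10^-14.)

n(CH3NH2) = 0.2004 x 0.02089 = 0.004186 mol; V(HCl) at equivalence = 0.004186/0.3434 = 0.01219 L.
At equivalence the base is fully converted to CH3NH3+; total volume = 0.03308 L, so [CH3NH3+] = 0.004186/0.03308 = 0.1265 M.
Ka(CH3NH3+) = Kw/Kb = 1.0e-14 / 4.4 x 10^-4 = 2.27e-11.
[H^+] = sqrt(Ka x [CH3NH3+]) = sqrt(2.27e-11 x 0.1265) = 1.70e-6 M.
pH = -log(1.70e-6) = 5.77.

5.77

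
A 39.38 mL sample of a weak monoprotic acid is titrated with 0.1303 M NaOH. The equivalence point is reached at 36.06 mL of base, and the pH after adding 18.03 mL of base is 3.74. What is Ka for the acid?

18.03 mL is half of the equivalence volume, so this is the half-equivalence point where [HA] = [A^-].
At half-equivalence pH = pKa, so pKa = 3.74.
Ka = 10^(-3.74) = 1.8 x 10^-4.

1.8 x 10^-4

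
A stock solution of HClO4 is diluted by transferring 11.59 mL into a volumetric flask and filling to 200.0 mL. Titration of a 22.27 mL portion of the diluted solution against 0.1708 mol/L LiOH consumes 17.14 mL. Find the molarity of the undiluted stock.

n(LiOH) = 0.1708 x 0.01714 = 0.002928 mol.
n(HClO4) in the aliquot = 0.002928 mol.
[diluted HClO4] = 0.002928 / 0.02227 = 0.1315 M.
Dilution factor = 200.0/11.59 = 17.26, so [stock] = 0.1315 x 17.26 = 2.27 M.

2.27 M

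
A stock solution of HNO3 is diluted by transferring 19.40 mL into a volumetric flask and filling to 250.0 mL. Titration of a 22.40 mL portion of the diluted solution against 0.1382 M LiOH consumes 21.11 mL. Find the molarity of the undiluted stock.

n(LiOH) = 0.1382 x 0.02111 = 0.002917 mol.
n(HNO3) in the aliquot = 0.002917 mol.
[diluted HNO3] = 0.002917 / 0.02240 = 0.1302 M.
Dilution factor = 250.0/19.40 = 12.89, so [stock] = 0.1302 x 12.89 = 1.68 M.

1.68 M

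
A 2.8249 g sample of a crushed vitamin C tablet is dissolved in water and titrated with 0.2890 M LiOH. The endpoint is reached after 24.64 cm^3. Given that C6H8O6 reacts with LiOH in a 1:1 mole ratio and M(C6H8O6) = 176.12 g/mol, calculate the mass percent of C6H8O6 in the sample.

44.4%

n(LiOH) = 0.2890 x 0.02464 = 0.007121 mol.
n(C6H8O6) = 0.007121 / 1 = 0.007121 mol.
mass of C6H8O6 = 0.007121 x 176.12 = 1.254 g.
% purity = 1.254 / 2.8249 x 100 = 44.4%.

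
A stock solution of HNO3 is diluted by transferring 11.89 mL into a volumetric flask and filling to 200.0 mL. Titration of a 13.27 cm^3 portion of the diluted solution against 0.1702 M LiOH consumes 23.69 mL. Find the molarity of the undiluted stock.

n(LiOH) = 0.1702 x 0.02369 = 0.004032 mol.
n(HNO3) in the aliquot = 0.004032 mol.
[diluted HNO3] = 0.004032 / 0.01327 = 0.3038 M.
Dilution factor = 200.0/11.89 = 16.82, so [stock] = 0.3038 x 16.82 = 5.11 M.

5.11 M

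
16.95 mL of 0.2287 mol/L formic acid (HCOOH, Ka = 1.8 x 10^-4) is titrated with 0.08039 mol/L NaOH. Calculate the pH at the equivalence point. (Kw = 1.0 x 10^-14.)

8.26

n(HCOOH) = 0.2287 x 0.01695 = 0.003876 mol; V(NaOH) at equivalence = 0.003876/0.08039 = 0.04822 L.
At equivalence all the acid is converted to HCOO-; total volume = 0.01695 + 0.04822 = 0.06517 L, so [HCOO-] = 0.003876/0.06517 = 0.05948 M.
Kb = Kw/Ka = 1.0e-14 / 1.8 x 10^-4 = 5.56e-11.
[OH^-] = sqrt(Kb x [HCOO-]) = sqrt(5.56e-11 x 0.05948) = 1.82e-6 M.
pOH = 5.74, so pH = 14.00 - 5.74 = 8.26.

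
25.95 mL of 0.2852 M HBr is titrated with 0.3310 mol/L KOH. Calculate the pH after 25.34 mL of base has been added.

n(acid) = 0.2852 x 0.02595 = 0.007401 mol; n(KOH) added = 0.3310 x 0.02534 = 0.008388 mol.
Base is in excess by 0.008388 - 0.007401 = 0.0009866 mol in a total volume of 0.05129 L.
[OH^-] = 0.0009866/0.05129 = 0.01924 M, so pOH = 1.72 and pH = 14.00 - 1.72 = 12.28.

12.28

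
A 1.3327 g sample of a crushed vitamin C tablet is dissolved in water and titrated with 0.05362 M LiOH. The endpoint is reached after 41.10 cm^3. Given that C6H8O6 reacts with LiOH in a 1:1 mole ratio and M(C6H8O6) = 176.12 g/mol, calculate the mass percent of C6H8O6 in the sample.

29.1%

n(LiOH) = 0.05362 x 0.04110 = 0.002204 mol.
n(C6H8O6) = 0.002204 / 1 = 0.002204 mol.
mass of C6H8O6 = 0.002204 x 176.12 = 0.3881 g.
% purity = 0.3881 / 1.3327 x 100 = 29.1%.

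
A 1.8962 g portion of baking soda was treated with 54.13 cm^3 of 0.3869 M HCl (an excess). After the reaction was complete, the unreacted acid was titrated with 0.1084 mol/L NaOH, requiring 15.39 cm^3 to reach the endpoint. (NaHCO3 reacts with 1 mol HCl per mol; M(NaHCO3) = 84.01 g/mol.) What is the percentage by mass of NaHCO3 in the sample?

Total n(HCl) added = 0.3869 x 0.05413 = 0.02094 mol.
n(NaOH) used = 0.1084 x 0.01539 = 0.001668 mol, which equals the excess n(HCl).
So n(HCl) consumed by the sample = 0.02094 - 0.001668 = 0.01927 mol.
n(NaHCO3) = 0.01927 / 1 = 0.01927 mol.
mass NaHCO3 = 0.01927 x 84.01 = 1.619 g, so %NaHCO3 = 1.619/1.8962 x 100 = 85.4%.

85.4%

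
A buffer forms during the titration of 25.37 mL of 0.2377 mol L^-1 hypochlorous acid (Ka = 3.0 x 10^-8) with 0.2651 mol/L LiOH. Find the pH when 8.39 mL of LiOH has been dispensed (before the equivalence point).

Initial n(HClO) = 0.2377 x 0.02537 = 0.006030 mol.
n(LiOH) added = 0.2651 x 0.008390 = 0.002224 mol, converting that many moles of HClO to ClO-.
Remaining n(HClO) = 0.003806 mol; n(ClO-) = 0.002224 mol.
By Henderson-Hasselbalch, pH = pKa + log([A^-]/[HA]) = 7.52 + log(0.002224/0.003806) = 7.52 + (-0.23) = 7.29.

7.29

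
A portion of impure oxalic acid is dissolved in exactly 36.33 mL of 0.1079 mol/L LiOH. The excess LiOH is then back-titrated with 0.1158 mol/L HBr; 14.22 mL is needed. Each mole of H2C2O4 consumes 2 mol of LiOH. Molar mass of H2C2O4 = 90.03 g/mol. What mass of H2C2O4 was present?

0.102 g

Total n(LiOH) added = 0.1079 x 0.03633 = 0.003920 mol.
n(HBr) used = 0.1158 x 0.01422 = 0.001647 mol, which equals the excess n(LiOH).
So n(LiOH) consumed by the sample = 0.003920 - 0.001647 = 0.002273 mol.
n(H2C2O4) = 0.002273 / 2 = 0.001137 mol.
mass = 0.001137 mol x 90.03 g/mol = 0.102 g.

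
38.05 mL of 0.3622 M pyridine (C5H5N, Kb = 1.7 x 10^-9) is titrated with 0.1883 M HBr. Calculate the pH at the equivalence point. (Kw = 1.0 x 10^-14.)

3.07

n(C5H5N) = 0.3622 x 0.03805 = 0.01378 mol; V(HBr) at equivalence = 0.01378/0.1883 = 0.07319 L.
At equivalence the base is fully converted to C5H5NH+; total volume = 0.1112 L, so [C5H5NH+] = 0.01378/0.1112 = 0.1239 M.
Ka(C5H5NH+) = Kw/Kb = 1.0e-14 / 1.7 x 10^-9 = 5.88e-6.
[H^+] = sqrt(Ka x [C5H5NH+]) = sqrt(5.88e-6 x 0.1239) = 0.000854 M.
pH = -log(0.000854) = 3.07.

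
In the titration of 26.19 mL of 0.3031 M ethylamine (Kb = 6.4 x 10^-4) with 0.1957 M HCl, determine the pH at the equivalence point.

5.87

n(C2H5NH2) = 0.3031 x 0.02619 = 0.007938 mol; V(HCl) at equivalence = 0.007938/0.1957 = 0.04056 L.
At equivalence the base is fully converted to C2H5NH3+; total volume = 0.06675 L, so [C2H5NH3+] = 0.007938/0.06675 = 0.1189 M.
Ka(C2H5NH3+) = Kw/Kb = 1.0e-14 / 6.4 x 10^-4 = 1.56e-11.
[H^+] = sqrt(Ka x [C2H5NH3+]) = sqrt(1.56e-11 x 0.1189) = 1.36e-6 M.
pH = -log(1.36e-6) = 5.87.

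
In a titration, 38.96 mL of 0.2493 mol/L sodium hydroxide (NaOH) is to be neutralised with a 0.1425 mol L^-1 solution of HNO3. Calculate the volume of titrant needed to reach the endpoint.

68.2 mL

n(NaOH) = 0.2493 mol/L x 0.03896 L = 0.009713 mol.
At equivalence n(HNO3) = n(NaOH) = 0.009713 mol.
V(HNO3) = 0.009713 / 0.1425 = 0.06816 L = 68.2 mL.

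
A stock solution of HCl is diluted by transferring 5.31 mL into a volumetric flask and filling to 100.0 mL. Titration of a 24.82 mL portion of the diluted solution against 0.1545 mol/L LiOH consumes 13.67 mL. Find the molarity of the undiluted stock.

1.60 M

n(LiOH) = 0.1545 x 0.01367 = 0.002112 mol.
n(HCl) in the aliquot = 0.002112 mol.
[diluted HCl] = 0.002112 / 0.02482 = 0.08509 M.
Dilution factor = 100.0/5.310 = 18.83, so [stock] = 0.08509 x 18.83 = 1.60 M.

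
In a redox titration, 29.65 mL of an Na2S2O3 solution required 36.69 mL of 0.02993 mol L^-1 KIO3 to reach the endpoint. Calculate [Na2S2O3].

n(KIO3) = 0.02993 x 0.03669 = 0.001098 mol.
From the balanced equation, 1 mol KIO3 reacts with 6 mol Na2S2O3, so n(Na2S2O3) = 0.001098 x 6/1 = 0.006589 mol.
[Na2S2O3] = 0.006589 / 0.02965 L = 0.222 M.

0.222 M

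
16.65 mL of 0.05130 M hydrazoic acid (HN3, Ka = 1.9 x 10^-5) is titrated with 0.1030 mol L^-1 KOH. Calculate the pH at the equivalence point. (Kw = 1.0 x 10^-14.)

8.63

n(HN3) = 0.05130 x 0.01665 = 0.0008541 mol; V(KOH) at equivalence = 0.0008541/0.1030 = 0.008293 L.
At equivalence all the acid is converted to N3-; total volume = 0.01665 + 0.008293 = 0.02494 L, so [N3-] = 0.0008541/0.02494 = 0.03424 M.
Kb = Kw/Ka = 1.0e-14 / 1.9 x 10^-5 = 5.26e-10.
[OH^-] = sqrt(Kb x [N3-]) = sqrt(5.26e-10 x 0.03424) = 4.25e-6 M.
pOH = 5.37, so pH = 14.00 - 5.37 = 8.63.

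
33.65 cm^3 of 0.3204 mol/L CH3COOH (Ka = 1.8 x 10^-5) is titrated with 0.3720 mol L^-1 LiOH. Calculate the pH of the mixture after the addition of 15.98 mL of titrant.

4.83

Initial n(CH3COOH) = 0.3204 x 0.03365 = 0.01078 mol.
n(LiOH) added = 0.3720 x 0.01598 = 0.005945 mol, converting that many moles of CH3COOH to CH3COO-.
Remaining n(CH3COOH) = 0.004837 mol; n(CH3COO-) = 0.005945 mol.
By Henderson-Hasselbalch, pH = pKa + log([A^-]/[HA]) = 4.74 + log(0.005945/0.004837) = 4.74 + (+0.09) = 4.83.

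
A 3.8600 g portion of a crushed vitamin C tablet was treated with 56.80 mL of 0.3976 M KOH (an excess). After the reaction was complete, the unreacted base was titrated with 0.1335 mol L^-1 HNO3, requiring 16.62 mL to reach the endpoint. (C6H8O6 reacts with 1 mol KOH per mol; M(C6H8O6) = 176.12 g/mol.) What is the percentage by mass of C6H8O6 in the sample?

92.9%

Total n(KOH) added = 0.3976 x 0.05680 = 0.02258 mol.
n(HNO3) used = 0.1335 x 0.01662 = 0.002219 mol, which equals the excess n(KOH).
So n(KOH) consumed by the sample = 0.02258 - 0.002219 = 0.02036 mol.
n(C6H8O6) = 0.02036 / 1 = 0.02036 mol.
mass C6H8O6 = 0.02036 x 176.12 = 3.587 g, so %C6H8O6 = 3.587/3.8600 x 100 = 92.9%.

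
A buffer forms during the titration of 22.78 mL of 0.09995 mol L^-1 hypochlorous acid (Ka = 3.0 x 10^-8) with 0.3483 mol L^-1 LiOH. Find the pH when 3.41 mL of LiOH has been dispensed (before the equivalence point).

7.56

Initial n(HClO) = 0.09995 x 0.02278 = 0.002277 mol.
n(LiOH) added = 0.3483 x 0.003410 = 0.001188 mol, converting that many moles of HClO to ClO-.
Remaining n(HClO) = 0.001089 mol; n(ClO-) = 0.001188 mol.
By Henderson-Hasselbalch, pH = pKa + log([A^-]/[HA]) = 7.52 + log(0.001188/0.001089) = 7.52 + (+0.04) = 7.56.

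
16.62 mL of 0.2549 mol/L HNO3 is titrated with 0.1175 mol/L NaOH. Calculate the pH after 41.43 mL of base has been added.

n(acid) = 0.2549 x 0.01662 = 0.004236 mol; n(NaOH) added = 0.1175 x 0.04143 = 0.004868 mol.
Base is in excess by 0.004868 - 0.004236 = 0.0006316 mol in a total volume of 0.05805 L.
[OH^-] = 0.0006316/0.05805 = 0.01088 M, so pOH = 1.96 and pH = 14.00 - 1.96 = 12.04.

12.04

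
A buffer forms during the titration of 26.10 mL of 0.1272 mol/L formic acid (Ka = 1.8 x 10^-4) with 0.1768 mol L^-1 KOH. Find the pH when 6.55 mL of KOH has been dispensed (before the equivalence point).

Initial n(HCOOH) = 0.1272 x 0.02610 = 0.003320 mol.
n(KOH) added = 0.1768 x 0.006550 = 0.001158 mol, converting that many moles of HCOOH to HCOO-.
Remaining n(HCOOH) = 0.002162 mol; n(HCOO-) = 0.001158 mol.
By Henderson-Hasselbalch, pH = pKa + log([A^-]/[HA]) = 3.74 + log(0.001158/0.002162) = 3.74 + (-0.27) = 3.47.

3.47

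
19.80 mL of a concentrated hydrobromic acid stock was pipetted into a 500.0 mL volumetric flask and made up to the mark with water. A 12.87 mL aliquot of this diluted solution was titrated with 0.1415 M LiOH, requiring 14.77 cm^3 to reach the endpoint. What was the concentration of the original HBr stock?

4.10 M

n(LiOH) = 0.1415 x 0.01477 = 0.002090 mol.
n(HBr) in the aliquot = 0.002090 mol.
[diluted HBr] = 0.002090 / 0.01287 = 0.1624 M.
Dilution factor = 500.0/19.80 = 25.25, so [stock] = 0.1624 x 25.25 = 4.10 M.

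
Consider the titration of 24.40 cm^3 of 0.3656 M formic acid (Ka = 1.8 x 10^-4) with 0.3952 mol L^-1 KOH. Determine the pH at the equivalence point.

n(HCOOH) = 0.3656 x 0.02440 = 0.008921 mol; V(KOH) at equivalence = 0.008921/0.3952 = 0.02257 L.
At equivalence all the acid is converted to HCOO-; total volume = 0.02440 + 0.02257 = 0.04697 L, so [HCOO-] = 0.008921/0.04697 = 0.1899 M.
Kb = Kw/Ka = 1.0e-14 / 1.8 x 10^-4 = 5.56e-11.
[OH^-] = sqrt(Kb x [HCOO-]) = sqrt(5.56e-11 x 0.1899) = 3.25e-6 M.
pOH = 5.49, so pH = 14.00 - 5.49 = 8.51.

8.51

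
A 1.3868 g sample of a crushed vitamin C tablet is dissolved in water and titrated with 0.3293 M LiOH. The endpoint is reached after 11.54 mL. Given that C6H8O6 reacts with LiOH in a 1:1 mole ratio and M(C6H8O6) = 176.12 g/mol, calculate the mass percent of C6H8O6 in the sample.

n(LiOH) = 0.3293 x 0.01154 = 0.003800 mol.
n(C6H8O6) = 0.003800 / 1 = 0.003800 mol.
mass of C6H8O6 = 0.003800 x 176.12 = 0.6693 g.
% purity = 0.6693 / 1.3868 x 100 = 48.3%.

48.3%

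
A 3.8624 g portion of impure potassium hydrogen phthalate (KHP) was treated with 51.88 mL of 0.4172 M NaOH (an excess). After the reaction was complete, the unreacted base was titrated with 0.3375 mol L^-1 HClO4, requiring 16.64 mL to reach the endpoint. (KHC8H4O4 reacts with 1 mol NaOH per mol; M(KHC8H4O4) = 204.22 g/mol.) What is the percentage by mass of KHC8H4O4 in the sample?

Total n(NaOH) added = 0.4172 x 0.05188 = 0.02164 mol.
n(HClO4) used = 0.3375 x 0.01664 = 0.005616 mol, which equals the excess n(NaOH).
So n(NaOH) consumed by the sample = 0.02164 - 0.005616 = 0.01603 mol.
n(KHC8H4O4) = 0.01603 / 1 = 0.01603 mol.
mass KHC8H4O4 = 0.01603 x 204.22 = 3.273 g, so %KHC8H4O4 = 3.273/3.8624 x 100 = 84.7%.

84.7%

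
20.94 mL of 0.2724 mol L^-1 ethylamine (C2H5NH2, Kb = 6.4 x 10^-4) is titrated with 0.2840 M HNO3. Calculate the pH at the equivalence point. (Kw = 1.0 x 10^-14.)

n(C2H5NH2) = 0.2724 x 0.02094 = 0.005704 mol; V(HNO3) at equivalence = 0.005704/0.2840 = 0.02008 L.
At equivalence the base is fully converted to C2H5NH3+; total volume = 0.04102 L, so [C2H5NH3+] = 0.005704/0.04102 = 0.1390 M.
Ka(C2H5NH3+) = Kw/Kb = 1.0e-14 / 6.4 x 10^-4 = 1.56e-11.
[H^+] = sqrt(Ka x [C2H5NH3+]) = sqrt(1.56e-11 x 0.1390) = 1.47e-6 M.
pH = -log(1.47e-6) = 5.83.

5.83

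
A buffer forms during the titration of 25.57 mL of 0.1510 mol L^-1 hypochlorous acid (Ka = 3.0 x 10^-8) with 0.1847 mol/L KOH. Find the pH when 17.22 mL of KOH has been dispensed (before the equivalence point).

Initial n(HClO) = 0.1510 x 0.02557 = 0.003861 mol.
n(KOH) added = 0.1847 x 0.01722 = 0.003181 mol, converting that many moles of HClO to ClO-.
Remaining n(HClO) = 0.0006805 mol; n(ClO-) = 0.003181 mol.
By Henderson-Hasselbalch, pH = pKa + log([A^-]/[HA]) = 7.52 + log(0.003181/0.0006805) = 7.52 + (+0.67) = 8.19.

8.19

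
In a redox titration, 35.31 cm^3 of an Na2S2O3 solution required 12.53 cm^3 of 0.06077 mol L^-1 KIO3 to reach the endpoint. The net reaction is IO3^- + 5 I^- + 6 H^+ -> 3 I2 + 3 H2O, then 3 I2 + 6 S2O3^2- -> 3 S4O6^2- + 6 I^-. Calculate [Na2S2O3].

n(KIO3) = 0.06077 x 0.01253 = 0.0007614 mol.
From the balanced equation, 1 mol KIO3 reacts with 6 mol Na2S2O3, so n(Na2S2O3) = 0.0007614 x 6/1 = 0.004569 mol.
[Na2S2O3] = 0.004569 / 0.03531 L = 0.129 M.

0.129 M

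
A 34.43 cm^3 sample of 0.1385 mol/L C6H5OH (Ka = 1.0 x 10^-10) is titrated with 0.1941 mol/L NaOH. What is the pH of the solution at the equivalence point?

n(C6H5OH) = 0.1385 x 0.03443 = 0.004769 mol; V(NaOH) at equivalence = 0.004769/0.1941 = 0.02457 L.
At equivalence all the acid is converted to C6H5O-; total volume = 0.03443 + 0.02457 = 0.05900 L, so [C6H5O-] = 0.004769/0.05900 = 0.08083 M.
Kb = Kw/Ka = 1.0e-14 / 1.0 x 10^-10 = 0.000100.
[OH^-] = sqrt(Kb x [C6H5O-]) = sqrt(0.000100 x 0.08083) = 0.00284 M.
pOH = 2.55, so pH = 14.00 - 2.55 = 11.45.

11.45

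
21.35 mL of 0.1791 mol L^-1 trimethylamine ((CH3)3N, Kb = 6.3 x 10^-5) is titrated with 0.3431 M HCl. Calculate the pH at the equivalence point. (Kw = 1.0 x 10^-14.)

5.36

n((CH3)3N) = 0.1791 x 0.02135 = 0.003824 mol; V(HCl) at equivalence = 0.003824/0.3431 = 0.01114 L.
At equivalence the base is fully converted to (CH3)3NH+; total volume = 0.03249 L, so [(CH3)3NH+] = 0.003824/0.03249 = 0.1177 M.
Ka((CH3)3NH+) = Kw/Kb = 1.0e-14 / 6.3 x 10^-5 = 1.59e-10.
[H^+] = sqrt(Ka x [(CH3)3NH+]) = sqrt(1.59e-10 x 0.1177) = 4.32e-6 M.
pH = -log(4.32e-6) = 5.36.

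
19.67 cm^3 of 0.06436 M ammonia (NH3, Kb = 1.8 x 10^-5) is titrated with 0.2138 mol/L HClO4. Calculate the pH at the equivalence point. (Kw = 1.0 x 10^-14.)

5.28

n(NH3) = 0.06436 x 0.01967 = 0.001266 mol; V(HClO4) at equivalence = 0.001266/0.2138 = 0.005921 L.
At equivalence the base is fully converted to NH4+; total volume = 0.02559 L, so [NH4+] = 0.001266/0.02559 = 0.04947 M.
Ka(NH4+) = Kw/Kb = 1.0e-14 / 1.8 x 10^-5 = 5.56e-10.
[H^+] = sqrt(Ka x [NH4+]) = sqrt(5.56e-10 x 0.04947) = 5.24e-6 M.
pH = -log(5.24e-6) = 5.28.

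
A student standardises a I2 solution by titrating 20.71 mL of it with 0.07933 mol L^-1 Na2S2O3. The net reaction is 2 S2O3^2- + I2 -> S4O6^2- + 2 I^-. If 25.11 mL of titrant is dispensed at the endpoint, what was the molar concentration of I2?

0.0481 M

n(Na2S2O3) = 0.07933 x 0.02511 = 0.001992 mol.
From the balanced equation, 2 mol Na2S2O3 reacts with 1 mol I2, so n(I2) = 0.001992 x 1/2 = 0.0009960 mol.
[I2] = 0.0009960 / 0.02071 L = 0.0481 M.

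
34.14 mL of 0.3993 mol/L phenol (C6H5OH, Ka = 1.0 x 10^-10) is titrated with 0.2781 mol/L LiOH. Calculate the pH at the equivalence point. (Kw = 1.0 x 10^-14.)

11.61

n(C6H5OH) = 0.3993 x 0.03414 = 0.01363 mol; V(LiOH) at equivalence = 0.01363/0.2781 = 0.04902 L.
At equivalence all the acid is converted to C6H5O-; total volume = 0.03414 + 0.04902 = 0.08316 L, so [C6H5O-] = 0.01363/0.08316 = 0.1639 M.
Kb = Kw/Ka = 1.0e-14 / 1.0 x 10^-10 = 0.000100.
[OH^-] = sqrt(Kb x [C6H5O-]) = sqrt(0.000100 x 0.1639) = 0.00405 M.
pOH = 2.39, so pH = 14.00 - 2.39 = 11.61.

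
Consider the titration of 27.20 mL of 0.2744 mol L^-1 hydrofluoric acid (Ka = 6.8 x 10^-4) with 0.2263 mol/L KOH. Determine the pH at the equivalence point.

n(HF) = 0.2744 x 0.02720 = 0.007464 mol; V(KOH) at equivalence = 0.007464/0.2263 = 0.03298 L.
At equivalence all the acid is converted to F-; total volume = 0.02720 + 0.03298 = 0.06018 L, so [F-] = 0.007464/0.06018 = 0.1240 M.
Kb = Kw/Ka = 1.0e-14 / 6.8 x 10^-4 = 1.47e-11.
[OH^-] = sqrt(Kb x [F-]) = sqrt(1.47e-11 x 0.1240) = 1.35e-6 M.
pOH = 5.87, so pH = 14.00 - 5.87 = 8.13.

8.13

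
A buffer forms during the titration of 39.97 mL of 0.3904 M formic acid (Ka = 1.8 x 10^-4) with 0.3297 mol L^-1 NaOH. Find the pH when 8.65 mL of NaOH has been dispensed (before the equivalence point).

3.09

Initial n(HCOOH) = 0.3904 x 0.03997 = 0.01560 mol.
n(NaOH) added = 0.3297 x 0.008650 = 0.002852 mol, converting that many moles of HCOOH to HCOO-.
Remaining n(HCOOH) = 0.01275 mol; n(HCOO-) = 0.002852 mol.
By Henderson-Hasselbalch, pH = pKa + log([A^-]/[HA]) = 3.74 + log(0.002852/0.01275) = 3.74 + (-0.65) = 3.09.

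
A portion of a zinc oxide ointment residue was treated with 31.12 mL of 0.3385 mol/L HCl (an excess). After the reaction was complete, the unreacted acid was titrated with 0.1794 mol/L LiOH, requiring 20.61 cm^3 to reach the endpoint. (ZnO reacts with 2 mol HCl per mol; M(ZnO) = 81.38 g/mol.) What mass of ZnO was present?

0.278 g

Total n(HCl) added = 0.3385 x 0.03112 = 0.01053 mol.
n(LiOH) used = 0.1794 x 0.02061 = 0.003697 mol, which equals the excess n(HCl).
So n(HCl) consumed by the sample = 0.01053 - 0.003697 = 0.006837 mol.
n(ZnO) = 0.006837 / 2 = 0.003418 mol.
mass = 0.003418 mol x 81.38 g/mol = 0.278 g.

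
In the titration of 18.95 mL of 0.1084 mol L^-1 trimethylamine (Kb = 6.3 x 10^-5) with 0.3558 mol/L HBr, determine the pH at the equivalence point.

n((CH3)3N) = 0.1084 x 0.01895 = 0.002054 mol; V(HBr) at equivalence = 0.002054/0.3558 = 0.005773 L.
At equivalence the base is fully converted to (CH3)3NH+; total volume = 0.02472 L, so [(CH3)3NH+] = 0.002054/0.02472 = 0.08309 M.
Ka((CH3)3NH+) = Kw/Kb = 1.0e-14 / 6.3 x 10^-5 = 1.59e-10.
[H^+] = sqrt(Ka x [(CH3)3NH+]) = sqrt(1.59e-10 x 0.08309) = 3.63e-6 M.
pH = -log(3.63e-6) = 5.44.

5.44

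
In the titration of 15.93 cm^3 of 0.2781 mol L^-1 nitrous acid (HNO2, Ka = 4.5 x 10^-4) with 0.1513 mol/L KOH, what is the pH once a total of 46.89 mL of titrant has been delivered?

n(acid) = 0.2781 x 0.01593 = 0.004430 mol; n(KOH) added = 0.1513 x 0.04689 = 0.007094 mol.
Base is in excess by 0.007094 - 0.004430 = 0.002664 mol in a total volume of 0.06282 L.
[OH^-] = 0.002664/0.06282 = 0.04241 M, so pOH = 1.37 and pH = 14.00 - 1.37 = 12.63.

12.63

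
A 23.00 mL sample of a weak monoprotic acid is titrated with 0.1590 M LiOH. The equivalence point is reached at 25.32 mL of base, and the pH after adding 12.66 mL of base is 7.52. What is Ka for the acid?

12.66 mL is half of the equivalence volume, so this is the half-equivalence point where [HA] = [A^-].
At half-equivalence pH = pKa, so pKa = 7.52.
Ka = 10^(-7.52) = 3.0 x 10^-8.

3.0 x 10^-8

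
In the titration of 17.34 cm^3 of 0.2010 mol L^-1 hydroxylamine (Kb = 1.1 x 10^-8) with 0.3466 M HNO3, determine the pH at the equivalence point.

3.47

n(NH2OH) = 0.2010 x 0.01734 = 0.003485 mol; V(HNO3) at equivalence = 0.003485/0.3466 = 0.01006 L.
At equivalence the base is fully converted to NH3OH+; total volume = 0.02740 L, so [NH3OH+] = 0.003485/0.02740 = 0.1272 M.
Ka(NH3OH+) = Kw/Kb = 1.0e-14 / 1.1 x 10^-8 = 9.09e-7.
[H^+] = sqrt(Ka x [NH3OH+]) = sqrt(9.09e-7 x 0.1272) = 0.000340 M.
pH = -log(0.000340) = 3.47.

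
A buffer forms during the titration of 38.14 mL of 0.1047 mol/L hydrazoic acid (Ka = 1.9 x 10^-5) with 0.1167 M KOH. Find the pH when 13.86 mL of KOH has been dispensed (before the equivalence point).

Initial n(HN3) = 0.1047 x 0.03814 = 0.003993 mol.
n(KOH) added = 0.1167 x 0.01386 = 0.001617 mol, converting that many moles of HN3 to N3-.
Remaining n(HN3) = 0.002376 mol; n(N3-) = 0.001617 mol.
By Henderson-Hasselbalch, pH = pKa + log([A^-]/[HA]) = 4.72 + log(0.001617/0.002376) = 4.72 + (-0.17) = 4.55.

4.55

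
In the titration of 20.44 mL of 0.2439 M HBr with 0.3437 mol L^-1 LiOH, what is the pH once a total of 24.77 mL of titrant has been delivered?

12.89

n(acid) = 0.2439 x 0.02044 = 0.004985 mol; n(LiOH) added = 0.3437 x 0.02477 = 0.008513 mol.
Base is in excess by 0.008513 - 0.004985 = 0.003528 mol in a total volume of 0.04521 L.
[OH^-] = 0.003528/0.04521 = 0.07804 M, so pOH = 1.11 and pH = 14.00 - 1.11 = 12.89.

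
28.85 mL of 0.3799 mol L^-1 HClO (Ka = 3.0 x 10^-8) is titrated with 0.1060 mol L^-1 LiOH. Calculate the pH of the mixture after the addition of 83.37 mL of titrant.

Initial n(HClO) = 0.3799 x 0.02885 = 0.01096 mol.
n(LiOH) added = 0.1060 x 0.08337 = 0.008837 mol, converting that many moles of HClO to ClO-.
Remaining n(HClO) = 0.002123 mol; n(ClO-) = 0.008837 mol.
By Henderson-Hasselbalch, pH = pKa + log([A^-]/[HA]) = 7.52 + log(0.008837/0.002123) = 7.52 + (+0.62) = 8.14.

8.14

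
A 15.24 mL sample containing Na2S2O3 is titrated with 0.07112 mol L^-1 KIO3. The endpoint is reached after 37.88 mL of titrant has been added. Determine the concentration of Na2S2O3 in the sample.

n(KIO3) = 0.07112 x 0.03788 = 0.002694 mol.
From the balanced equation, 1 mol KIO3 reacts with 6 mol Na2S2O3, so n(Na2S2O3) = 0.002694 x 6/1 = 0.01616 mol.
[Na2S2O3] = 0.01616 / 0.01524 L = 1.06 M.

1.06 M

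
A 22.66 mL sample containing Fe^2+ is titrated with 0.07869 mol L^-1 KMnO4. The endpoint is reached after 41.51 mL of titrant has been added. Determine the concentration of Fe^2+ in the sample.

n(KMnO4) = 0.07869 x 0.04151 = 0.003266 mol.
From the balanced equation, 1 mol KMnO4 reacts with 5 mol Fe^2+, so n(Fe^2+) = 0.003266 x 5/1 = 0.01633 mol.
[Fe^2+] = 0.01633 / 0.02266 L = 0.721 M.

0.721 M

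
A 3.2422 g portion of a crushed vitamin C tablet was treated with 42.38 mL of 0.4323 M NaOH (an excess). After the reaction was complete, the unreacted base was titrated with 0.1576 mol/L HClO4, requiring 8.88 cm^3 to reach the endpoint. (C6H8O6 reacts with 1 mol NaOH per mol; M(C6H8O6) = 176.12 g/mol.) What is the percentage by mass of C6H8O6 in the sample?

91.9%

Total n(NaOH) added = 0.4323 x 0.04238 = 0.01832 mol.
n(HClO4) used = 0.1576 x 0.008880 = 0.001399 mol, which equals the excess n(NaOH).
So n(NaOH) consumed by the sample = 0.01832 - 0.001399 = 0.01692 mol.
n(C6H8O6) = 0.01692 / 1 = 0.01692 mol.
mass C6H8O6 = 0.01692 x 176.12 = 2.980 g, so %C6H8O6 = 2.980/3.2422 x 100 = 91.9%.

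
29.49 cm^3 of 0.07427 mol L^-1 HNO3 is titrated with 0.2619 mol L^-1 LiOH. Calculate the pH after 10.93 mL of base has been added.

n(acid) = 0.07427 x 0.02949 = 0.002190 mol; n(LiOH) added = 0.2619 x 0.01093 = 0.002863 mol.
Base is in excess by 0.002863 - 0.002190 = 0.0006723 mol in a total volume of 0.04042 L.
[OH^-] = 0.0006723/0.04042 = 0.01663 M, so pOH = 1.78 and pH = 14.00 - 1.78 = 12.22.

12.22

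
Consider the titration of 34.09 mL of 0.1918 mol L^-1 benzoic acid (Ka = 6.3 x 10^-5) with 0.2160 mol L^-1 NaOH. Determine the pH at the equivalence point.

n(C6H5COOH) = 0.1918 x 0.03409 = 0.006538 mol; V(NaOH) at equivalence = 0.006538/0.2160 = 0.03027 L.
At equivalence all the acid is converted to C6H5COO-; total volume = 0.03409 + 0.03027 = 0.06436 L, so [C6H5COO-] = 0.006538/0.06436 = 0.1016 M.
Kb = Kw/Ka = 1.0e-14 / 6.3 x 10^-5 = 1.59e-10.
[OH^-] = sqrt(Kb x [C6H5COO-]) = sqrt(1.59e-10 x 0.1016) = 4.02e-6 M.
pOH = 5.40, so pH = 14.00 - 5.40 = 8.60.

8.60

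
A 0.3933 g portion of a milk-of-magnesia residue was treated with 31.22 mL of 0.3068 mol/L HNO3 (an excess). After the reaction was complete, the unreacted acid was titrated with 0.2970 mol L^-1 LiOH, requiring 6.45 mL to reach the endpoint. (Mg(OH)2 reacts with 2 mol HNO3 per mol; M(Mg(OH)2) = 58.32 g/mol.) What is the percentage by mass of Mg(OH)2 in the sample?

Total n(HNO3) added = 0.3068 x 0.03122 = 0.009578 mol.
n(LiOH) used = 0.2970 x 0.006450 = 0.001916 mol, which equals the excess n(HNO3).
So n(HNO3) consumed by the sample = 0.009578 - 0.001916 = 0.007663 mol.
n(Mg(OH)2) = 0.007663 / 2 = 0.003831 mol.
mass Mg(OH)2 = 0.003831 x 58.32 = 0.2234 g, so %Mg(OH)2 = 0.2234/0.3933 x 100 = 56.8%.

56.8%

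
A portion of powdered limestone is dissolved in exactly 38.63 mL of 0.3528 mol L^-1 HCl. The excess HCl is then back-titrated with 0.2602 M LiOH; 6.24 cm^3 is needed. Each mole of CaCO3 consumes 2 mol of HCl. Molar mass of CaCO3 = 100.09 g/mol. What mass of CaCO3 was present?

0.601 g

Total n(HCl) added = 0.3528 x 0.03863 = 0.01363 mol.
n(LiOH) used = 0.2602 x 0.006240 = 0.001624 mol, which equals the excess n(HCl).
So n(HCl) consumed by the sample = 0.01363 - 0.001624 = 0.01201 mol.
n(CaCO3) = 0.01201 / 2 = 0.006003 mol.
mass = 0.006003 mol x 100.09 g/mol = 0.601 g.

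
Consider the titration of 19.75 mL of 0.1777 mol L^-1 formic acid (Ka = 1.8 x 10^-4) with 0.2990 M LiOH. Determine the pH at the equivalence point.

n(HCOOH) = 0.1777 x 0.01975 = 0.003510 mol; V(LiOH) at equivalence = 0.003510/0.2990 = 0.01174 L.
At equivalence all the acid is converted to HCOO-; total volume = 0.01975 + 0.01174 = 0.03149 L, so [HCOO-] = 0.003510/0.03149 = 0.1115 M.
Kb = Kw/Ka = 1.0e-14 / 1.8 x 10^-4 = 5.56e-11.
[OH^-] = sqrt(Kb x [HCOO-]) = sqrt(5.56e-11 x 0.1115) = 2.49e-6 M.
pOH = 5.60, so pH = 14.00 - 5.60 = 8.40.

8.40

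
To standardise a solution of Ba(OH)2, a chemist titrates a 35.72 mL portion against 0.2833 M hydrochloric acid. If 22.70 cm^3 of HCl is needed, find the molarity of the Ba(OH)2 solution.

0.0900 M

n(HCl) delivered = 0.2833 x 0.02270 = 0.006431 mol.
The reaction is 1 Ba(OH)2 + 2 HCl, so n(Ba(OH)2) = 0.006431 x 1/2 = 0.003215 mol.
[Ba(OH)2] = 0.003215 mol / 0.03572 L = 0.0900 M.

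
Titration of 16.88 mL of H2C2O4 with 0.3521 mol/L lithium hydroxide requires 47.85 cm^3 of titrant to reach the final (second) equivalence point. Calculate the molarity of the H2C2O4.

n(LiOH) = 0.3521 x 0.04785 = 0.01685 mol.
At the final (second) equivalence point, 2 mol OH^- react per mol H2C2O4, so n(H2C2O4) = 0.01685 / 2 = 0.008424 mol.
[H2C2O4] = 0.008424 / 0.01688 L = 0.499 M.

0.499 M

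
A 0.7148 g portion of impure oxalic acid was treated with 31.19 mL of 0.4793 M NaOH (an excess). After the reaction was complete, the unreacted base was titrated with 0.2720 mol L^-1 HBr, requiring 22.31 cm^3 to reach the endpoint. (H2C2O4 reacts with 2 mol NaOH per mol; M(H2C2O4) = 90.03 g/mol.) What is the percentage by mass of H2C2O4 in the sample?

55.9%

Total n(NaOH) added = 0.4793 x 0.03119 = 0.01495 mol.
n(HBr) used = 0.2720 x 0.02231 = 0.006068 mol, which equals the excess n(NaOH).
So n(NaOH) consumed by the sample = 0.01495 - 0.006068 = 0.008881 mol.
n(H2C2O4) = 0.008881 / 2 = 0.004441 mol.
mass H2C2O4 = 0.004441 x 90.03 = 0.3998 g, so %H2C2O4 = 0.3998/0.7148 x 100 = 55.9%.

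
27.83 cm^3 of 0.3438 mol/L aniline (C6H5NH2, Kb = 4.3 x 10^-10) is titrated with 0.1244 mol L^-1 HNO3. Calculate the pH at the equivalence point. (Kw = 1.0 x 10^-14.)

n(C6H5NH2) = 0.3438 x 0.02783 = 0.009568 mol; V(HNO3) at equivalence = 0.009568/0.1244 = 0.07691 L.
At equivalence the base is fully converted to C6H5NH3+; total volume = 0.1047 L, so [C6H5NH3+] = 0.009568/0.1047 = 0.09135 M.
Ka(C6H5NH3+) = Kw/Kb = 1.0e-14 / 4.3 x 10^-10 = 2.33e-5.
[H^+] = sqrt(Ka x [C6H5NH3+]) = sqrt(2.33e-5 x 0.09135) = 0.00146 M.
pH = -log(0.00146) = 2.84.

2.84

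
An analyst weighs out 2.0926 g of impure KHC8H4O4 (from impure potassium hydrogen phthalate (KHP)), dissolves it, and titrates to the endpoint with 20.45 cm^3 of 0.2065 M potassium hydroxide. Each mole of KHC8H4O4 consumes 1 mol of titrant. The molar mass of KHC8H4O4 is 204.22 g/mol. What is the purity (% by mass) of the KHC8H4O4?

n(KOH) = 0.2065 x 0.02045 = 0.004223 mol.
n(KHC8H4O4) = 0.004223 / 1 = 0.004223 mol.
mass of KHC8H4O4 = 0.004223 x 204.22 = 0.8624 g.
% purity = 0.8624 / 2.0926 x 100 = 41.2%.

41.2%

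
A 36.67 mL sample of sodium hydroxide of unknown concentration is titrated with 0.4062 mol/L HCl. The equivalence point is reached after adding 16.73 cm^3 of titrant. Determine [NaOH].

0.185 M

n(HCl) delivered = 0.4062 x 0.01673 = 0.006796 mol.
For a 1:1 reaction, n(NaOH) = 0.006796 mol.
[NaOH] = 0.006796 mol / 0.03667 L = 0.185 M.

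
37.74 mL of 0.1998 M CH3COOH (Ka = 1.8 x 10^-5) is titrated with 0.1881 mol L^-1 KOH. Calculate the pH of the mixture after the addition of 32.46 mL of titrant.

5.37

Initial n(CH3COOH) = 0.1998 x 0.03774 = 0.007540 mol.
n(KOH) added = 0.1881 x 0.03246 = 0.006106 mol, converting that many moles of CH3COOH to CH3COO-.
Remaining n(CH3COOH) = 0.001435 mol; n(CH3COO-) = 0.006106 mol.
By Henderson-Hasselbalch, pH = pKa + log([A^-]/[HA]) = 4.74 + log(0.006106/0.001435) = 4.74 + (+0.63) = 5.37.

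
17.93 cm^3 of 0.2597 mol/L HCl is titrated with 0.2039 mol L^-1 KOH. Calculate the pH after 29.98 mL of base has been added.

n(acid) = 0.2597 x 0.01793 = 0.004656 mol; n(KOH) added = 0.2039 x 0.02998 = 0.006113 mol.
Base is in excess by 0.006113 - 0.004656 = 0.001457 mol in a total volume of 0.04791 L.
[OH^-] = 0.001457/0.04791 = 0.03040 M, so pOH = 1.52 and pH = 14.00 - 1.52 = 12.48.

12.48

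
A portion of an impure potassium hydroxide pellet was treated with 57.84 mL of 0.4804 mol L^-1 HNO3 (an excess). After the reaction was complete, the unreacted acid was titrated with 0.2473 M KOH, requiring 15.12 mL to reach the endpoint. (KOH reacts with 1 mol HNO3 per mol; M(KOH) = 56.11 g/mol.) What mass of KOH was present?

1.35 g

Total n(HNO3) added = 0.4804 x 0.05784 = 0.02779 mol.
n(KOH) used = 0.2473 x 0.01512 = 0.003739 mol, which equals the excess n(HNO3).
So n(HNO3) consumed by the sample = 0.02779 - 0.003739 = 0.02405 mol.
n(KOH) = 0.02405 / 1 = 0.02405 mol.
mass = 0.02405 mol x 56.11 g/mol = 1.35 g.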